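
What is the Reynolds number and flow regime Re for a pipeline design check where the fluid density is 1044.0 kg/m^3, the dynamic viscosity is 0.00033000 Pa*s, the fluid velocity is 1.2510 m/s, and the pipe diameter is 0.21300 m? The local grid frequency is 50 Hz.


Step 1: Re = rho*vel*D/mu = 1044.0*1.251*0.213/0.00033 = 8.4299e+05
Step 2: Re = 8.4299e+05 > 4000, so flow is turbulent.
Re = 8.4299e+05 (turbulent)


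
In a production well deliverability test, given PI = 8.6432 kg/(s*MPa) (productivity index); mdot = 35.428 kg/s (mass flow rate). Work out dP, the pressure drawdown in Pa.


dP = mdot * 1000 / PI
dP = 35.428 * 1000 / 8.6432
dP = 4098.945 kPa
Convert: 4098.945 kPa * 1000.0 = 4.0989e+06 Pa
dP = 4.0989e+06 Pa


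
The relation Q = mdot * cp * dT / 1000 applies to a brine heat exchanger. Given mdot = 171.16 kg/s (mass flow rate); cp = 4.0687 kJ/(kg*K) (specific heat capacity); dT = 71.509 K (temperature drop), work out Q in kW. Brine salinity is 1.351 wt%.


Q = mdot * cp * dT / 1000
Q = 171.16 * 4.0687 * 71.509 / 1000
Q = 49.79877 MW
Convert: 49.79877 MW * 1000.0 = 49799 kW
Q = 49799 kW


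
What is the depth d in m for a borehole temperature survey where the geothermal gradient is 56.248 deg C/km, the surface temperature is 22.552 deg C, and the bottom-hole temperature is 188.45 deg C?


d = (T_d - T_surf) / grad * 1000
d = (188.45 - 22.552) / 56.248 * 1000
d = 2949.4 m


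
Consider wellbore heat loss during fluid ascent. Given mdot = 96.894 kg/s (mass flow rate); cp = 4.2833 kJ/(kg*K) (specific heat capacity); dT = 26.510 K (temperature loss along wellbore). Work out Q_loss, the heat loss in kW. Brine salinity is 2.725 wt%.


Q_loss = mdot * cp * dT
Q_loss = 96.894 * 4.2833 * 26.510
Q_loss = 11002 kW


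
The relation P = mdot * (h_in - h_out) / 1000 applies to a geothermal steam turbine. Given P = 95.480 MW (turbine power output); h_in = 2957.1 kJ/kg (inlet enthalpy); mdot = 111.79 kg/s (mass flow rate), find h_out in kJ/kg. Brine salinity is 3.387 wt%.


h_out = h_in - P * 1000 / mdot
h_out = 2957.1 - 95.480 * 1000 / 111.79
h_out = 2103.0 kJ/kg


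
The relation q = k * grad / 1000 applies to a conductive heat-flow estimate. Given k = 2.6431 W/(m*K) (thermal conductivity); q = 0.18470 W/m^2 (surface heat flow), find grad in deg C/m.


grad = q * 1000 / k
grad = 0.18470 * 1000 / 2.6431
grad = 69.88007 deg C/km
Convert: 69.88007 deg C/km * 0.001 = 0.069880 deg C/m
grad = 0.069880 deg C/m


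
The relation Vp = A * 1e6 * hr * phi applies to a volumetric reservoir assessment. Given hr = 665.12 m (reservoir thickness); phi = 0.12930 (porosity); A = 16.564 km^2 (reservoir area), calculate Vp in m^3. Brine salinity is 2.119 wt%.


Vp = A * 1e6 * hr * phi
Vp = 16.564 * 1e6 * 665.12 * 0.12930
Vp = 1.4245e+09 m^3


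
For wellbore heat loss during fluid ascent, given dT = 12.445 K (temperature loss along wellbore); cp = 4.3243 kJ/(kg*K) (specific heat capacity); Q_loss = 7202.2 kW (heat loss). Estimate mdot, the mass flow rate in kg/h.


mdot = Q_loss / (cp * dT)
mdot = 7202.2 / (4.3243 * 12.445)
mdot = 133.8303 kg/s
Convert: 133.8303 kg/s * 3600.0 = 4.8179e+05 kg/h
mdot = 4.8179e+05 kg/h


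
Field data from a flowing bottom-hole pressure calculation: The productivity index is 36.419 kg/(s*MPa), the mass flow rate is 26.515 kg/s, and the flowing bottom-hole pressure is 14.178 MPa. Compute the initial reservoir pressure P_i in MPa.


P_i = P_wf + mdot / PI
P_i = 14.178 + 26.515 / 36.419
P_i = 14.906 MPa


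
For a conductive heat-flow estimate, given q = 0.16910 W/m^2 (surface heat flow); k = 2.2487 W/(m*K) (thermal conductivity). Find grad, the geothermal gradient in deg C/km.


grad = q * 1000 / k
grad = 0.16910 * 1000 / 2.2487
grad = 75.199 deg C/km


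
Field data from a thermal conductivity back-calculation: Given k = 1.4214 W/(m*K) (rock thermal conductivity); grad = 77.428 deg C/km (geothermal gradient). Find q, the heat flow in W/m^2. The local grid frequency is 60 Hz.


q = k * grad / 1000
q = 1.4214 * 77.428 / 1000
q = 0.11006 W/m^2


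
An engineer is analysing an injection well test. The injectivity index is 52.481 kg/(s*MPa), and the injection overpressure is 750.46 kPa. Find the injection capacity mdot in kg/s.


mdot = II * dP / 1000
mdot = 52.481 * 750.46 / 1000
mdot = 39.385 kg/s


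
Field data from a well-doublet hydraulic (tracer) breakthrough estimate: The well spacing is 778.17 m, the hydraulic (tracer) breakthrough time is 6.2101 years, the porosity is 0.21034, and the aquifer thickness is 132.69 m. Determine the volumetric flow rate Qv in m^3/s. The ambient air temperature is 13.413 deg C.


Qv = pi*hr*phi*L^2 / (3*t_bt*365.25*86400)
Qv = pi*132.69*0.21034*778.17^2 / (3*6.2101*365.25*86400)
Qv = 0.090310 m^3/s


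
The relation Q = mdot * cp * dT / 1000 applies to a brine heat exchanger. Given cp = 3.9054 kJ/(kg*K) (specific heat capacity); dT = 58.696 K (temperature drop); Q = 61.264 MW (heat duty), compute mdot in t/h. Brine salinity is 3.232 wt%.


mdot = Q * 1000 / (cp * dT)
mdot = 61.264 * 1000 / (3.9054 * 58.696)
mdot = 267.2584 kg/s
Convert: 267.2584 kg/s * 3.6 = 962.13 t/h
mdot = 962.13 t/h


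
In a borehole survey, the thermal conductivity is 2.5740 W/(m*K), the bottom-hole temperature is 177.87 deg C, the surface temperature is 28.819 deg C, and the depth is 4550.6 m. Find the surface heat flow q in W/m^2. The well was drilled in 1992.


Step 1: grad = (T_d - T_surf)/d * 1000 = (177.87 - 28.819)/4550.6 * 1000 = 32.75414 deg C/km
Step 2: q = k * grad / 1000 = 2.574 * 32.75414 / 1000 = 0.084309 W/m^2
q = 0.084309 W/m^2


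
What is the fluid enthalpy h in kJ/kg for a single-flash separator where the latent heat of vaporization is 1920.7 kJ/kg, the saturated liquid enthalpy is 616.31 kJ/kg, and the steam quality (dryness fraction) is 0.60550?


h = hf + x * hfg
h = 616.31 + 0.60550 * 1920.7
h = 1779.3 kJ/kg


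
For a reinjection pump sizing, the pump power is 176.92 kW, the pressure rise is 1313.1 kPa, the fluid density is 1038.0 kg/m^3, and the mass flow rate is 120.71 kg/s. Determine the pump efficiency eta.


eta = mdot * dP / (rho * P_pump)
eta = 120.71 * 1313.1 / (1038.0 * 176.92)
eta = 0.86311


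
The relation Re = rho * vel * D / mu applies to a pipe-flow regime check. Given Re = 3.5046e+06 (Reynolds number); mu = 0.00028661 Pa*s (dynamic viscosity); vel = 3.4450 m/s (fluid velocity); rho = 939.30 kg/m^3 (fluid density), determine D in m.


D = Re * mu / (rho * vel)
D = 3.5046e+06 * 0.00028661 / (939.30 * 3.4450)
D = 0.31041 m


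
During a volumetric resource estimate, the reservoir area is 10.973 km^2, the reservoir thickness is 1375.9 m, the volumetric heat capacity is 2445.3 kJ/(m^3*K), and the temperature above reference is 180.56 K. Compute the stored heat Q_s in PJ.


Step 1: Vr = A*1e6*hr = 10.973*1e6*1375.9 = 1.509775e+10 m^3
Step 2: Q_s = Vr*rhoc*dT/1e12 = 1.509775e+10*2445.3*180.56/1e12 = 6666.0 PJ
Q_s = 6666.0 PJ


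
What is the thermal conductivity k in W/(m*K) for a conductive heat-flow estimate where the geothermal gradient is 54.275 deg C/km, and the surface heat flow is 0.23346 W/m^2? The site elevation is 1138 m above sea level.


k = q * 1000 / grad
k = 0.23346 * 1000 / 54.275
k = 4.3014 W/(m*K)


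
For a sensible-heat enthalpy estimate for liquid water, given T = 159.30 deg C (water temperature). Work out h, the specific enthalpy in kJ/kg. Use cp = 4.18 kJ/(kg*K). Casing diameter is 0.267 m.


h = cp * T
h = 4.18 * 159.30
h = 665.87 kJ/kg


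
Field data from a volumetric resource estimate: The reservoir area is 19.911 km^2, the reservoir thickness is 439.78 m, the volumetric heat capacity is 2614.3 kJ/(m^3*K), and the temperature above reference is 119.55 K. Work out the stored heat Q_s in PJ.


Step 1: Vr = A*1e6*hr = 19.911*1e6*439.78 = 8.756460e+09 m^3
Step 2: Q_s = Vr*rhoc*dT/1e12 = 8.756460e+09*2614.3*119.55/1e12 = 2736.7 PJ
Q_s = 2736.7 PJ


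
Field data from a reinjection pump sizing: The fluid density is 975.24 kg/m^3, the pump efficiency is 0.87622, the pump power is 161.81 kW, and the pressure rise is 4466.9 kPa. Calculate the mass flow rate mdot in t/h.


mdot = P_pump * rho * eta / dP
mdot = 161.81 * 975.24 * 0.87622 / 4466.9
mdot = 30.95450 kg/s
Convert: 30.95450 kg/s * 3.6 = 111.44 t/h
mdot = 111.44 t/h


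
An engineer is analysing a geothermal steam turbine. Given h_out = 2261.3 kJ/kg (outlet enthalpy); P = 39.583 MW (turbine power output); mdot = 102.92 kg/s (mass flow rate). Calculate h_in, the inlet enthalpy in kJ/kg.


h_in = h_out + P * 1000 / mdot
h_in = 2261.3 + 39.583 * 1000 / 102.92
h_in = 2645.9 kJ/kg


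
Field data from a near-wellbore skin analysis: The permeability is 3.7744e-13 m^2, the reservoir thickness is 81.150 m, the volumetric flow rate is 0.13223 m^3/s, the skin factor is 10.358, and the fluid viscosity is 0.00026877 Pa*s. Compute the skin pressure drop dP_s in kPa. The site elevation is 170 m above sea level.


dP_s = S * q * mu / (2*pi*k*hr) / 1000
dP_s = 10.358 * 0.13223 * 0.00026877 / (2*pi*3.7744e-13*81.150) / 1000
dP_s = 1912.8 kPa


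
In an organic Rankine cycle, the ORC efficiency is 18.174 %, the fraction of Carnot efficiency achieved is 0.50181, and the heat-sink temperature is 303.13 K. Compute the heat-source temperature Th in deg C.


Th = Tc / (1 - (eta_orc/100)/f)
Th = 303.13 / (1 - (18.174/100)/0.50181)
Th = 475.2512 K
Convert to deg C: 475.2512 - 273.15 = 202.10 deg C
Th = 202.10 deg C


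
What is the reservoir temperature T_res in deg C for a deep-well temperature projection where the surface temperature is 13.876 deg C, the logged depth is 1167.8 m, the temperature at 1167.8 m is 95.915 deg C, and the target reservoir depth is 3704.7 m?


Step 1: grad = (T_d1 - T_surf)/d1 * 1000 = (95.915 - 13.876)/1167.8 * 1000 = 70.25090 deg C/km
Step 2: T_res = T_surf + grad*d2/1000 = 13.876 + 70.25090*3704.7/1000 = 274.13 deg C
T_res = 274.13 deg C


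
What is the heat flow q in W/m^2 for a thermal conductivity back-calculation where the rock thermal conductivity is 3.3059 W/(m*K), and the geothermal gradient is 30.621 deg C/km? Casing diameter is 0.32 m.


q = k * grad / 1000
q = 3.3059 * 30.621 / 1000
q = 0.10123 W/m^2


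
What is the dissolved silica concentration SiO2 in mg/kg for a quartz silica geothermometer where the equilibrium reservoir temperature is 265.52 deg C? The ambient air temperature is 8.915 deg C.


SiO2 = 10^(5.19 - 1309/(T_eq + 273.15))
SiO2 = 10^(5.19 - 1309/(265.52 + 273.15))
SiO2 = 575.36 mg/kg


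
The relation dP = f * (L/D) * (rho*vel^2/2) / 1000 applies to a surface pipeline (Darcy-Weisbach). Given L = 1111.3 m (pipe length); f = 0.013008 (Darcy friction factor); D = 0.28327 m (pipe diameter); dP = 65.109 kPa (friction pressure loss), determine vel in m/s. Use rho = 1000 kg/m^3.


vel = sqrt(dP*1000*2*D / (f*L*rho))
vel = sqrt(65.109*1000*2*0.28327 / (0.013008*1111.3*1000))
vel = 1.5974 m/s


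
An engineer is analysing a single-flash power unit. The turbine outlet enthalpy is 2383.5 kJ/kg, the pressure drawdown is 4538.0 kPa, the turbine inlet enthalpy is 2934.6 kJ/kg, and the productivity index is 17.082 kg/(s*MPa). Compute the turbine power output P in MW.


Step 1: mdot = PI * dP / 1000 = 17.082 * 4538.0 / 1000 = 77.51812 kg/s
Step 2: P = mdot*(h_in - h_out)/1000 = 77.51812*(2934.6 - 2383.5)/1000 = 42.720 MW
P = 42.720 MW


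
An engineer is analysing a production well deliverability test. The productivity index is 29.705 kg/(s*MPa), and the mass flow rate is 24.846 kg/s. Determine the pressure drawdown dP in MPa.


dP = mdot * 1000 / PI
dP = 24.846 * 1000 / 29.705
dP = 836.4248 kPa
Convert: 836.4248 kPa * 0.001 = 0.83642 MPa
dP = 0.83642 MPa


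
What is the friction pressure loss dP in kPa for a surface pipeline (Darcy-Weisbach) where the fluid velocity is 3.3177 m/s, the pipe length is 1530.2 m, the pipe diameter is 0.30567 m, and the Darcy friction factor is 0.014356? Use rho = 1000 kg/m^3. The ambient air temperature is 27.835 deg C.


dP = f * (L/D) * (rho*vel^2/2) / 1000
dP = 0.014356 * (1530.2/0.30567) * (1000*3.3177^2/2) / 1000
dP = 395.52 kPa


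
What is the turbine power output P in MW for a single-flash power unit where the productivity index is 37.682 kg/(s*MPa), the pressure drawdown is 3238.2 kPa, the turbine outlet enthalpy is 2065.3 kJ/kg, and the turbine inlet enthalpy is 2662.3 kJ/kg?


Step 1: mdot = PI * dP / 1000 = 37.682 * 3238.2 / 1000 = 122.0219 kg/s
Step 2: P = mdot*(h_in - h_out)/1000 = 122.0219*(2662.3 - 2065.3)/1000 = 72.847 MW
P = 72.847 MW


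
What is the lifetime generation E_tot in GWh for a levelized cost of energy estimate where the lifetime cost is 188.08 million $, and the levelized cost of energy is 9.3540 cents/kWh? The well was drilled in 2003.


E_tot = C_tot / LCOE * 100
E_tot = 188.08 / 9.3540 * 100
E_tot = 2010.7 GWh


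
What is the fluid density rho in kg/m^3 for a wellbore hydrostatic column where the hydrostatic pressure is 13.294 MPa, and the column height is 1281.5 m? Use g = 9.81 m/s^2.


rho = P * 1e6 / (g * h)
rho = 13.294 * 1e6 / (9.81 * 1281.5)
rho = 1057.5 kg/m^3


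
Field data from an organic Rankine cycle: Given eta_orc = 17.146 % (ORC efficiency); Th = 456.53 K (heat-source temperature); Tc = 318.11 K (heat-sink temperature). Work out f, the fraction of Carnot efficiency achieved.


f = (eta_orc/100) / (1 - Tc/Th)
f = (17.146/100) / (1 - 318.11/456.53)
f = 0.56550


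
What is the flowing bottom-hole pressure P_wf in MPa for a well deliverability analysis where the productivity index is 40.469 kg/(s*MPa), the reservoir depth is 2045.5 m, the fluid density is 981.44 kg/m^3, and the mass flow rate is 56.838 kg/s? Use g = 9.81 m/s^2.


Step 1: P_i = rho*g*h/1e6 = 981.44*9.81*2045.5/1e6 = 19.69392 MPa
Step 2: P_wf = P_i - mdot/PI = 19.69392 - 56.838/40.469 = 18.289 MPa
P_wf = 18.289 MPa


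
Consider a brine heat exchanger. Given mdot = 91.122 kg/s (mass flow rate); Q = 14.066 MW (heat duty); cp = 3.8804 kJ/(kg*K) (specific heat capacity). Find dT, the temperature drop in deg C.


dT = Q * 1000 / (mdot * cp)
dT = 14.066 * 1000 / (91.122 * 3.8804)
dT = 39.78056 K
Convert (temperature difference, 1 K = 1 deg C): 39.78056 K = 39.78056 deg C
dT = 39.781 deg C


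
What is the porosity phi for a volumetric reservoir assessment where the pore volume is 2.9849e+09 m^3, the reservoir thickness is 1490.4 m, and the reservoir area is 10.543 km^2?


phi = Vp / (A * 1e6 * hr)
phi = 2.9849e+09 / (10.543 * 1e6 * 1490.4)
phi = 0.18996


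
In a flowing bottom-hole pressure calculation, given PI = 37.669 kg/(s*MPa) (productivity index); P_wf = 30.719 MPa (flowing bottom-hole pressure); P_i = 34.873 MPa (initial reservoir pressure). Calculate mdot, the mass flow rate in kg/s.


mdot = (P_i - P_wf) * PI
mdot = (34.873 - 30.719) * 37.669
mdot = 156.48 kg/s


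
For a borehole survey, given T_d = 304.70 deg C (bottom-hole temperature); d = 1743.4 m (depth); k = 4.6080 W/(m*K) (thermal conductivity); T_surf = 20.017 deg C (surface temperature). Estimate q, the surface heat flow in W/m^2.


Step 1: grad = (T_d - T_surf)/d * 1000 = (304.7 - 20.017)/1743.4 * 1000 = 163.2918 deg C/km
Step 2: q = k * grad / 1000 = 4.608 * 163.2918 / 1000 = 0.75245 W/m^2
q = 0.75245 W/m^2


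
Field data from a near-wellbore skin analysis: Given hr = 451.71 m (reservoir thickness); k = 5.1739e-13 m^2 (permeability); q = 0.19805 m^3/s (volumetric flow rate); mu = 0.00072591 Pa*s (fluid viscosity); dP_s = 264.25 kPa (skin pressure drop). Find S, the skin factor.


S = dP_s * 1000 * 2*pi*k*hr / (q*mu)
S = 264.25 * 1000 * 2*pi*5.1739e-13*451.71 / (0.19805*0.00072591)
S = 2.6991


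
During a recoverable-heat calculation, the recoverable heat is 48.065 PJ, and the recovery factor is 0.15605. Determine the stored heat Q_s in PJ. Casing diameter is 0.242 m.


Q_s = Q_rec / RF
Q_s = 48.065 / 0.15605
Q_s = 308.01 PJ


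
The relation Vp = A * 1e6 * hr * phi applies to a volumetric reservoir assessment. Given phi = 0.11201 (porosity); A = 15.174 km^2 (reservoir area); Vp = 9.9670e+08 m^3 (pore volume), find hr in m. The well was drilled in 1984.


hr = Vp / (A * 1e6 * phi)
hr = 9.9670e+08 / (15.174 * 1e6 * 0.11201)
hr = 586.42 m


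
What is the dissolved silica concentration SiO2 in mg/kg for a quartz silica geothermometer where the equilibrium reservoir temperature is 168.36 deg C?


SiO2 = 10^(5.19 - 1309/(T_eq + 273.15))
SiO2 = 10^(5.19 - 1309/(168.36 + 273.15))
SiO2 = 167.95 mg/kg


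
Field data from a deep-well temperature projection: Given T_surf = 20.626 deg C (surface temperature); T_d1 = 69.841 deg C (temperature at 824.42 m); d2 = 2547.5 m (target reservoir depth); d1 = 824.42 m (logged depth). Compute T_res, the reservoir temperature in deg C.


Step 1: grad = (T_d1 - T_surf)/d1 * 1000 = (69.841 - 20.626)/824.42 * 1000 = 59.69651 deg C/km
Step 2: T_res = T_surf + grad*d2/1000 = 20.626 + 59.69651*2547.5/1000 = 172.70 deg C
T_res = 172.70 deg C


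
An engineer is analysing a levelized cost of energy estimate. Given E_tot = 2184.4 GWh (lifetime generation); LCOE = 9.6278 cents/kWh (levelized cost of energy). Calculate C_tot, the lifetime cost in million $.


C_tot = LCOE / 100 * E_tot
C_tot = 9.6278 / 100 * 2184.4
C_tot = 210.31 million $


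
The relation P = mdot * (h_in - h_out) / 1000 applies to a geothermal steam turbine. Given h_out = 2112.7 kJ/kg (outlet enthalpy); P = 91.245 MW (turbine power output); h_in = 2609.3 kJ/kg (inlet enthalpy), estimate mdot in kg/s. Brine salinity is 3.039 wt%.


mdot = P * 1000 / (h_in - h_out)
mdot = 91.245 * 1000 / (2609.3 - 2112.7)
mdot = 183.74 kg/s


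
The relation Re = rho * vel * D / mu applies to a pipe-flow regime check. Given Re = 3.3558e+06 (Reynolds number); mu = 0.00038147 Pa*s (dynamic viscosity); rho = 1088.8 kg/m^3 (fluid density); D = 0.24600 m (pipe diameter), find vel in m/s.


vel = Re * mu / (rho * D)
vel = 3.3558e+06 * 0.00038147 / (1088.8 * 0.24600)
vel = 4.7794 m/s


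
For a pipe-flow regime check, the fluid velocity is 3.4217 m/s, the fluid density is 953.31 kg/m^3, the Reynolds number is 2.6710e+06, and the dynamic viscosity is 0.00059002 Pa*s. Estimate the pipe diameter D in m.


D = Re * mu / (rho * vel)
D = 2.6710e+06 * 0.00059002 / (953.31 * 3.4217)
D = 0.48313 m


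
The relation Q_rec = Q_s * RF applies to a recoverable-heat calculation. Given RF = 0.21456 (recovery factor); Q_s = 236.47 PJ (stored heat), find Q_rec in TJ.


Q_rec = Q_s * RF
Q_rec = 236.47 * 0.21456
Q_rec = 50.73700 PJ
Convert: 50.73700 PJ * 1000.0 = 50737 TJ
Q_rec = 50737 TJ


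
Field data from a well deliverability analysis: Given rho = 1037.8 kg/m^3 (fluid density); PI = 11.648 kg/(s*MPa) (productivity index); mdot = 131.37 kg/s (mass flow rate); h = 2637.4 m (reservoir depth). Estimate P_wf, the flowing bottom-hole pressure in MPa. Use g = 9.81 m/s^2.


Step 1: P_i = rho*g*h/1e6 = 1037.8*9.81*2637.4/1e6 = 26.85089 MPa
Step 2: P_wf = P_i - mdot/PI = 26.85089 - 131.37/11.648 = 15.573 MPa
P_wf = 15.573 MPa


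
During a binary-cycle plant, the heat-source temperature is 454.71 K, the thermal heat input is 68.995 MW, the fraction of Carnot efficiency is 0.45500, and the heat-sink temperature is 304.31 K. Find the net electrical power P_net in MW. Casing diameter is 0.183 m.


Step 1: eta = (1 - Tc/Th)*f = (1 - 304.31/454.71)*0.455 = 0.1504959
Step 2: P_net = eta * Q_in = 0.1504959 * 68.995 = 10.383 MW
P_net = 10.383 MW


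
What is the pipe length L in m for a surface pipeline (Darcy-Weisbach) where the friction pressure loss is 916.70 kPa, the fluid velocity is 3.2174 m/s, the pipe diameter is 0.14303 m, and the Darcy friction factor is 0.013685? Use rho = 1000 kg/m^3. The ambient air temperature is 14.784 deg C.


L = dP*1000*D / (f*rho*vel^2/2)
L = 916.70*1000*0.14303 / (0.013685*1000*3.2174^2/2)
L = 1851.1 m


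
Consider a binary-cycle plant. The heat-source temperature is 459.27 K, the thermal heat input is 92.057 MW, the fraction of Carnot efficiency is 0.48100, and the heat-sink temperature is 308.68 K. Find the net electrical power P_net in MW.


Step 1: eta = (1 - Tc/Th)*f = (1 - 308.68/459.27)*0.481 = 0.1577150
Step 2: P_net = eta * Q_in = 0.1577150 * 92.057 = 14.519 MW
P_net = 14.519 MW


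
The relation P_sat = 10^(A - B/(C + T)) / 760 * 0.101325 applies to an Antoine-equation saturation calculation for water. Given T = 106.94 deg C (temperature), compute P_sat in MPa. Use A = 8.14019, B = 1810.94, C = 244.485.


P_sat = 10^(A - B/(C + T)) / 760 * 0.101325
P_sat = 10^(8.14019 - 1810.94/(244.485 + 106.94)) / 760 * 0.101325
P_sat = 0.12941 MPa


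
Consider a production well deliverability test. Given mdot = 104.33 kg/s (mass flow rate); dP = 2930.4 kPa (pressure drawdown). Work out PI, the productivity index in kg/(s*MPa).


PI = mdot * 1000 / dP
PI = 104.33 * 1000 / 2930.4
PI = 35.603 kg/(s*MPa)


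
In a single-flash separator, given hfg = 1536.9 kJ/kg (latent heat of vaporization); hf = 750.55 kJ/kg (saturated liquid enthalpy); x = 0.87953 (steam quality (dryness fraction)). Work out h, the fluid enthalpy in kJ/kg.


h = hf + x * hfg
h = 750.55 + 0.87953 * 1536.9
h = 2102.3 kJ/kg


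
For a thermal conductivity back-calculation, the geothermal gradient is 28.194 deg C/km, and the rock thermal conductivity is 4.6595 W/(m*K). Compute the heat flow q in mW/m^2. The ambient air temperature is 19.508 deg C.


q = k * grad / 1000
q = 4.6595 * 28.194 / 1000
q = 0.1313699 W/m^2
Convert: 0.1313699 W/m^2 * 1000.0 = 131.37 mW/m^2
q = 131.37 mW/m^2


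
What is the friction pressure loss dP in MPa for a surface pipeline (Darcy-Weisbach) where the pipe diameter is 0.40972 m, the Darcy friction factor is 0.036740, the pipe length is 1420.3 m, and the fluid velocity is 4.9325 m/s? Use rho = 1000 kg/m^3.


dP = f * (L/D) * (rho*vel^2/2) / 1000
dP = 0.036740 * (1420.3/0.40972) * (1000*4.9325^2/2) / 1000
dP = 1549.303 kPa
Convert: 1549.303 kPa * 0.001 = 1.5493 MPa
dP = 1.5493 MPa


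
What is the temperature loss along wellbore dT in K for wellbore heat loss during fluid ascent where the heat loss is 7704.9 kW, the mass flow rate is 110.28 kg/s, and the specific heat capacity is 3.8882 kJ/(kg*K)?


dT = Q_loss / (mdot * cp)
dT = 7704.9 / (110.28 * 3.8882)
dT = 17.969 K


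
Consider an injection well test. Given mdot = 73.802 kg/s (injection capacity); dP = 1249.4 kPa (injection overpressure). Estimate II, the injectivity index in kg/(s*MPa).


II = mdot * 1000 / dP
II = 73.802 * 1000 / 1249.4
II = 59.070 kg/(s*MPa)


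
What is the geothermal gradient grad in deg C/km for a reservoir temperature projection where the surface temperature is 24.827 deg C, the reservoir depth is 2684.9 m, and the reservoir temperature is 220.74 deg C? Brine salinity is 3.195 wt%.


grad = (T_res - T_surf) / d * 1000
grad = (220.74 - 24.827) / 2684.9 * 1000
grad = 72.968 deg C/km


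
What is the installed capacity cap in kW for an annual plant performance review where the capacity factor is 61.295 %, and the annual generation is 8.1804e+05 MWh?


cap = E_a / (CF/100 * 8760)
cap = 8.1804e+05 / (61.295/100 * 8760)
cap = 152.3510 MW
Convert: 152.3510 MW * 1000.0 = 1.5235e+05 kW
cap = 1.5235e+05 kW


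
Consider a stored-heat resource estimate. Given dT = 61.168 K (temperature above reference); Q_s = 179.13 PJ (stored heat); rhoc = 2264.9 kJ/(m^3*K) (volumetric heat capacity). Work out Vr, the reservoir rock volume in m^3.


Vr = Q_s * 1e12 / (rhoc * dT)
Vr = 179.13 * 1e12 / (2264.9 * 61.168)
Vr = 1.2930e+09 m^3


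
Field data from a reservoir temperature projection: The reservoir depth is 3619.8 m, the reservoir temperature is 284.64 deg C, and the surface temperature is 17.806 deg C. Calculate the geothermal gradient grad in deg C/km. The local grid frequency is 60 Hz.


grad = (T_res - T_surf) / d * 1000
grad = (284.64 - 17.806) / 3619.8 * 1000
grad = 73.715 deg C/km


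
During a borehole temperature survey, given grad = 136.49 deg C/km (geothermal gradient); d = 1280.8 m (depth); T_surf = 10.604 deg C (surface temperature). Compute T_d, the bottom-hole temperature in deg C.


T_d = T_surf + grad * d / 1000
T_d = 10.604 + 136.49 * 1280.8 / 1000
T_d = 185.42 deg C


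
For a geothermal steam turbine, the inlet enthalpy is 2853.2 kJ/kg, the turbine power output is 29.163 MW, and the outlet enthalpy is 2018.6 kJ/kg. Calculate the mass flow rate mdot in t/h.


mdot = P * 1000 / (h_in - h_out)
mdot = 29.163 * 1000 / (2853.2 - 2018.6)
mdot = 34.94249 kg/s
Convert: 34.94249 kg/s * 3.6 = 125.79 t/h
mdot = 125.79 t/h


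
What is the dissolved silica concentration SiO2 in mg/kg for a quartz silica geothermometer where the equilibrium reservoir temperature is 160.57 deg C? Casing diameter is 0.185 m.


SiO2 = 10^(5.19 - 1309/(T_eq + 273.15))
SiO2 = 10^(5.19 - 1309/(160.57 + 273.15))
SiO2 = 148.57 mg/kg


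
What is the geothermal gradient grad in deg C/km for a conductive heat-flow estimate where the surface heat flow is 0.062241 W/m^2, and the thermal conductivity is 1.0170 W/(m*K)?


grad = q * 1000 / k
grad = 0.062241 * 1000 / 1.0170
grad = 61.201 deg C/km


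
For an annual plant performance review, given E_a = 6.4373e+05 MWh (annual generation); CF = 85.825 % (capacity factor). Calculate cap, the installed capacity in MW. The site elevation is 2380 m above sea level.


cap = E_a / (CF/100 * 8760)
cap = 6.4373e+05 / (85.825/100 * 8760)
cap = 85.622 MW


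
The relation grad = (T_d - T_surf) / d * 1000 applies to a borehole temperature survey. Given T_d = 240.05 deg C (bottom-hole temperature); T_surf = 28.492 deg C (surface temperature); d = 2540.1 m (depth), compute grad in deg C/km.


grad = (T_d - T_surf) / d * 1000
grad = (240.05 - 28.492) / 2540.1 * 1000
grad = 83.287 deg C/km


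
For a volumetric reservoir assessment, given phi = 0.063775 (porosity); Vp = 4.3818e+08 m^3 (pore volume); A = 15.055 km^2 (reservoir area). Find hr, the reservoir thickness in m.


hr = Vp / (A * 1e6 * phi)
hr = 4.3818e+08 / (15.055 * 1e6 * 0.063775)
hr = 456.37 m


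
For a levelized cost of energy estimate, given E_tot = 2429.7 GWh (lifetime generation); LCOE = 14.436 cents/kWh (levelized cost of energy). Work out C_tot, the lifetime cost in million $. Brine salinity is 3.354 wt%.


C_tot = LCOE / 100 * E_tot
C_tot = 14.436 / 100 * 2429.7
C_tot = 350.75 million $


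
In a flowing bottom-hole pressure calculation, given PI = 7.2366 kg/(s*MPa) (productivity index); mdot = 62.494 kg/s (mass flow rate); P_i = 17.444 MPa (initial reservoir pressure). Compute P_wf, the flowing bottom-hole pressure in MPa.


P_wf = P_i - mdot / PI
P_wf = 17.444 - 62.494 / 7.2366
P_wf = 8.8082 MPa


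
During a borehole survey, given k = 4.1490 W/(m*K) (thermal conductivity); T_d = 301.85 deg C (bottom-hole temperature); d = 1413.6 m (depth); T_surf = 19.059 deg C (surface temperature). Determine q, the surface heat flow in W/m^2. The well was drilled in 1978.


Step 1: grad = (T_d - T_surf)/d * 1000 = (301.85 - 19.059)/1413.6 * 1000 = 200.0502 deg C/km
Step 2: q = k * grad / 1000 = 4.149 * 200.0502 / 1000 = 0.83001 W/m^2
q = 0.83001 W/m^2


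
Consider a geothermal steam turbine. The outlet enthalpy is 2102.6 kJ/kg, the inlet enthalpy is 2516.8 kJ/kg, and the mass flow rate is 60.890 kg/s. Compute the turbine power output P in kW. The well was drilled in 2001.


P = mdot * (h_in - h_out) / 1000
P = 60.890 * (2516.8 - 2102.6) / 1000
P = 25.22064 MW
Convert: 25.22064 MW * 1000.0 = 25221 kW
P = 25221 kW


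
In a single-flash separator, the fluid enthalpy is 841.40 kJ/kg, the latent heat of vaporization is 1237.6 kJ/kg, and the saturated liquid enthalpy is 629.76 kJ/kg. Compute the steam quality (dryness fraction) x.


x = (h - hf) / hfg
x = (841.40 - 629.76) / 1237.6
x = 0.17101


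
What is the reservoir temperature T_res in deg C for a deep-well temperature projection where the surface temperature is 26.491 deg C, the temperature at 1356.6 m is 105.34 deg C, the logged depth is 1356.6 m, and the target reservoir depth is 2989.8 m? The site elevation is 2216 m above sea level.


Step 1: grad = (T_d1 - T_surf)/d1 * 1000 = (105.34 - 26.491)/1356.6 * 1000 = 58.12251 deg C/km
Step 2: T_res = T_surf + grad*d2/1000 = 26.491 + 58.12251*2989.8/1000 = 200.27 deg C
T_res = 200.27 deg C


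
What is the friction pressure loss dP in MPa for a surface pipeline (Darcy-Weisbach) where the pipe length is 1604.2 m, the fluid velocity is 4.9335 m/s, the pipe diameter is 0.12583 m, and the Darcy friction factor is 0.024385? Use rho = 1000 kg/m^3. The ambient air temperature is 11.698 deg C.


dP = f * (L/D) * (rho*vel^2/2) / 1000
dP = 0.024385 * (1604.2/0.12583) * (1000*4.9335^2/2) / 1000
dP = 3783.357 kPa
Convert: 3783.357 kPa * 0.001 = 3.7834 MPa
dP = 3.7834 MPa


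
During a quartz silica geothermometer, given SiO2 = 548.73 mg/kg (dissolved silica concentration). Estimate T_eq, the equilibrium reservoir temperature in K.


T_eq = 1309 / (5.19 - log10(SiO2)) - 273.15
T_eq = 1309 / (5.19 - log10(548.73)) - 273.15
T_eq = 260.9959 deg C
Convert to K: 260.9959 + 273.15 = 534.15 K
T_eq = 534.15 K


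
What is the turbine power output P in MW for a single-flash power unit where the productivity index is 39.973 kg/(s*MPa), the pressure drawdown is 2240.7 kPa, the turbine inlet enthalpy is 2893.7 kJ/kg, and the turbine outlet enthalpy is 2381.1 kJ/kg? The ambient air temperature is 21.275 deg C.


Step 1: mdot = PI * dP / 1000 = 39.973 * 2240.7 / 1000 = 89.56750 kg/s
Step 2: P = mdot*(h_in - h_out)/1000 = 89.56750*(2893.7 - 2381.1)/1000 = 45.912 MW
P = 45.912 MW


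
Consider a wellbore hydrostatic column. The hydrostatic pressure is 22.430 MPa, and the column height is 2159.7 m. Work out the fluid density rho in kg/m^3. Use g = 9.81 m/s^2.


rho = P * 1e6 / (g * h)
rho = 22.430 * 1e6 / (9.81 * 2159.7)
rho = 1058.7 kg/m^3


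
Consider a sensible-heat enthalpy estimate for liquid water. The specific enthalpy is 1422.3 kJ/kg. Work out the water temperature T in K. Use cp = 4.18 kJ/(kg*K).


T = h / cp
T = 1422.3 / 4.18
T = 340.2632 deg C
Convert to K: 340.2632 + 273.15 = 613.41 K
T = 613.41 K


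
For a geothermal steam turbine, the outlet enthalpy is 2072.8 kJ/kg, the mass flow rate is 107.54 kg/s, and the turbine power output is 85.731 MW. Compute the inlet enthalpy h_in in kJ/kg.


h_in = h_out + P * 1000 / mdot
h_in = 2072.8 + 85.731 * 1000 / 107.54
h_in = 2870.0 kJ/kg


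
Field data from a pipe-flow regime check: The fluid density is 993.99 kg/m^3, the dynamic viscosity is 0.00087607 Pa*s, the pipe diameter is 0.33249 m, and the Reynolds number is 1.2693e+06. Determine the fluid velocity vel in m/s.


vel = Re * mu / (rho * D)
vel = 1.2693e+06 * 0.00087607 / (993.99 * 0.33249)
vel = 3.3647 m/s


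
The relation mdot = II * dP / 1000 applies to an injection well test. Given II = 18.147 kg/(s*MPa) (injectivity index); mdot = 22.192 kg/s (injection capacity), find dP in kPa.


dP = mdot * 1000 / II
dP = 22.192 * 1000 / 18.147
dP = 1222.9 kPa


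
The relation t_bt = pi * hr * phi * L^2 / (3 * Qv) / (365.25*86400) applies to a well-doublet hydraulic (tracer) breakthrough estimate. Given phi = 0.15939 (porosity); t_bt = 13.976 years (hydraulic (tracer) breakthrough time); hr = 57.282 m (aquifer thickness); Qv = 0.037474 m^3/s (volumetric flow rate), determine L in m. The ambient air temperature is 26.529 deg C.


L = sqrt(t_bt*365.25*86400*3*Qv / (pi*hr*phi))
L = sqrt(13.976*365.25*86400*3*0.037474 / (pi*57.282*0.15939))
L = 1314.8 m


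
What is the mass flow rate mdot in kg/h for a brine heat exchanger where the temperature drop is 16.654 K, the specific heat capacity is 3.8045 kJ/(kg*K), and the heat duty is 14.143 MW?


mdot = Q * 1000 / (cp * dT)
mdot = 14.143 * 1000 / (3.8045 * 16.654)
mdot = 223.2160 kg/s
Convert: 223.2160 kg/s * 3600.0 = 8.0358e+05 kg/h
mdot = 8.0358e+05 kg/h


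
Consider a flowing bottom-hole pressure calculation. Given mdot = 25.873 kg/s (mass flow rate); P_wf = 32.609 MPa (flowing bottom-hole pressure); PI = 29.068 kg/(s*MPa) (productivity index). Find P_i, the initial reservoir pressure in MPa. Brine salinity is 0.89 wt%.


P_i = P_wf + mdot / PI
P_i = 32.609 + 25.873 / 29.068
P_i = 33.499 MPa


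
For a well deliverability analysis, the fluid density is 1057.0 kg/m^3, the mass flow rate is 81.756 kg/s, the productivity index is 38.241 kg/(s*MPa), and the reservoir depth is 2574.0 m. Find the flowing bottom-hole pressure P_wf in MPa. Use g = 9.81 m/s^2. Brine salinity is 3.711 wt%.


Step 1: P_i = rho*g*h/1e6 = 1057.0*9.81*2574.0/1e6 = 26.69024 MPa
Step 2: P_wf = P_i - mdot/PI = 26.69024 - 81.756/38.241 = 24.552 MPa
P_wf = 24.552 MPa


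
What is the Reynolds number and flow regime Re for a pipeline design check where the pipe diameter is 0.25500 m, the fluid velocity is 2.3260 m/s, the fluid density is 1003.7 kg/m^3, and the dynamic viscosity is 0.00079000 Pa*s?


Step 1: Re = rho*vel*D/mu = 1003.7*2.326*0.255/0.00079 = 7.5358e+05
Step 2: Re = 7.5358e+05 > 4000, so flow is turbulent.
Re = 7.5358e+05 (turbulent)


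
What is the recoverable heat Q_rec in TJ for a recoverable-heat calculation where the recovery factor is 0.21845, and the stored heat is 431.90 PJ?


Q_rec = Q_s * RF
Q_rec = 431.90 * 0.21845
Q_rec = 94.34855 PJ
Convert: 94.34855 PJ * 1000.0 = 94349 TJ
Q_rec = 94349 TJ


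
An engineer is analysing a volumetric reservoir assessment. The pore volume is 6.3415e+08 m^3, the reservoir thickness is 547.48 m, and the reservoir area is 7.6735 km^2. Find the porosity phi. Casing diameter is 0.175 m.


phi = Vp / (A * 1e6 * hr)
phi = 6.3415e+08 / (7.6735 * 1e6 * 547.48)
phi = 0.15095


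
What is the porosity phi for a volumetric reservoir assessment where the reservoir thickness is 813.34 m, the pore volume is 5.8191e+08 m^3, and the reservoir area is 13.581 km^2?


phi = Vp / (A * 1e6 * hr)
phi = 5.8191e+08 / (13.581 * 1e6 * 813.34)
phi = 0.052681


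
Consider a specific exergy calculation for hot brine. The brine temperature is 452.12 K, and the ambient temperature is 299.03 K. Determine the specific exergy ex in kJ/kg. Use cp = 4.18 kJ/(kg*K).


ex = cp * ((T_b - T_0) - T_0 * ln(T_b/T_0))
ex = 4.18 * ((452.12 - 299.03) - 299.03 * ln(452.12/299.03))
ex = 123.18 kJ/kg


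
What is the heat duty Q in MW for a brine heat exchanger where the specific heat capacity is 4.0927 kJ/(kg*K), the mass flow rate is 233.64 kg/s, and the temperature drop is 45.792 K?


Q = mdot * cp * dT / 1000
Q = 233.64 * 4.0927 * 45.792 / 1000
Q = 43.787 MW


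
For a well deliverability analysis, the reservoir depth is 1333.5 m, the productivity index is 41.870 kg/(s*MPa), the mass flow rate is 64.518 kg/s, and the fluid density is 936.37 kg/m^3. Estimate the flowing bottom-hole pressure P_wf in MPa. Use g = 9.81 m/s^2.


Step 1: P_i = rho*g*h/1e6 = 936.37*9.81*1333.5/1e6 = 12.24925 MPa
Step 2: P_wf = P_i - mdot/PI = 12.24925 - 64.518/41.87 = 10.708 MPa
P_wf = 10.708 MPa


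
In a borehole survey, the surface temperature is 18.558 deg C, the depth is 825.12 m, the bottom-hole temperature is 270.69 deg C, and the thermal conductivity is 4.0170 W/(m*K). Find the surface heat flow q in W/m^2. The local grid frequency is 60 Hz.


Step 1: grad = (T_d - T_surf)/d * 1000 = (270.69 - 18.558)/825.12 * 1000 = 305.5701 deg C/km
Step 2: q = k * grad / 1000 = 4.017 * 305.5701 / 1000 = 1.2275 W/m^2
q = 1.2275 W/m^2


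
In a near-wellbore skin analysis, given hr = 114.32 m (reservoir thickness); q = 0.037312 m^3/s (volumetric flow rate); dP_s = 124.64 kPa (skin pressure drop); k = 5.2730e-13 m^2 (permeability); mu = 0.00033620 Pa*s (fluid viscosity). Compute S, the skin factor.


S = dP_s * 1000 * 2*pi*k*hr / (q*mu)
S = 124.64 * 1000 * 2*pi*5.2730e-13*114.32 / (0.037312*0.00033620)
S = 3.7633


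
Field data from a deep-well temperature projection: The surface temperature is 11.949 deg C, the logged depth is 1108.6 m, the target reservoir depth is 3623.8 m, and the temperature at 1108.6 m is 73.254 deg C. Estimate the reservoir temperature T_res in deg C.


Step 1: grad = (T_d1 - T_surf)/d1 * 1000 = (73.254 - 11.949)/1108.6 * 1000 = 55.29948 deg C/km
Step 2: T_res = T_surf + grad*d2/1000 = 11.949 + 55.29948*3623.8/1000 = 212.34 deg C
T_res = 212.34 deg C


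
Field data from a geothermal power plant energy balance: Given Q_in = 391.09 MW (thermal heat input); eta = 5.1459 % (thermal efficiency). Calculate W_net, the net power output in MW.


W_net = eta / 100 * Q_in
W_net = 5.1459 / 100 * 391.09
W_net = 20.125 MW


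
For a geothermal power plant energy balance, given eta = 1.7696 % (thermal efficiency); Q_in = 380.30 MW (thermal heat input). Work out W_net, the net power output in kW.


W_net = eta / 100 * Q_in
W_net = 1.7696 / 100 * 380.30
W_net = 6.729789 MW
Convert: 6.729789 MW * 1000.0 = 6729.8 kW
W_net = 6729.8 kW


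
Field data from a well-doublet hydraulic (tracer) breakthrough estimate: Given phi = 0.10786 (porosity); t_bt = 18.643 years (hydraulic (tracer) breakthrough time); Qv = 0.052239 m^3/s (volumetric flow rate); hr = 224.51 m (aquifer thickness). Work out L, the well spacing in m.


L = sqrt(t_bt*365.25*86400*3*Qv / (pi*hr*phi))
L = sqrt(18.643*365.25*86400*3*0.052239 / (pi*224.51*0.10786))
L = 1100.9 m


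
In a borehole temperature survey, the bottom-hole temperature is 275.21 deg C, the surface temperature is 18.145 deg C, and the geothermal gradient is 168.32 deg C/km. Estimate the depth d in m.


d = (T_d - T_surf) / grad * 1000
d = (275.21 - 18.145) / 168.32 * 1000
d = 1527.2 m


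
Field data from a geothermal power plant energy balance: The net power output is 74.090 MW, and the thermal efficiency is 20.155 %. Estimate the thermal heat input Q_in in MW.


Q_in = W_net / (eta / 100)
Q_in = 74.090 / (20.155 / 100)
Q_in = 367.60 MW


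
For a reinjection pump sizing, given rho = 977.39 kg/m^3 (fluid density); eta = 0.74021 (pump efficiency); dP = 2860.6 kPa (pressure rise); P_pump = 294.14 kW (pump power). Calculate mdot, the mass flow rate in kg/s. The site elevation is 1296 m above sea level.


mdot = P_pump * rho * eta / dP
mdot = 294.14 * 977.39 * 0.74021 / 2860.6
mdot = 74.391 kg/s


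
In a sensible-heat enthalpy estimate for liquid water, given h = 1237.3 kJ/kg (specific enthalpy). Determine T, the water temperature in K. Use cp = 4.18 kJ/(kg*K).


T = h / cp
T = 1237.3 / 4.18
T = 296.0048 deg C
Convert to K: 296.0048 + 273.15 = 569.15 K
T = 569.15 K


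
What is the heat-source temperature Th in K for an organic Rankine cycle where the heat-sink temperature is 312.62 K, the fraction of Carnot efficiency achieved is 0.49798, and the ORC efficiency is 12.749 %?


Th = Tc / (1 - (eta_orc/100)/f)
Th = 312.62 / (1 - (12.749/100)/0.49798)
Th = 420.20 K


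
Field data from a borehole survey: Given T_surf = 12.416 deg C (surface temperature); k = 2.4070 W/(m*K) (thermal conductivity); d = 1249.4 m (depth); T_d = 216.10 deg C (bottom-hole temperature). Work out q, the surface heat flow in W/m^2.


Step 1: grad = (T_d - T_surf)/d * 1000 = (216.1 - 12.416)/1249.4 * 1000 = 163.0255 deg C/km
Step 2: q = k * grad / 1000 = 2.407 * 163.0255 / 1000 = 0.39240 W/m^2
q = 0.39240 W/m^2


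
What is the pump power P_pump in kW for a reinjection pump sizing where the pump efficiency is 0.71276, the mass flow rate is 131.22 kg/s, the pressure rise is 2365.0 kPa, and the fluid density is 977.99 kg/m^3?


P_pump = mdot * dP / (rho * eta)
P_pump = 131.22 * 2365.0 / (977.99 * 0.71276)
P_pump = 445.20 kW


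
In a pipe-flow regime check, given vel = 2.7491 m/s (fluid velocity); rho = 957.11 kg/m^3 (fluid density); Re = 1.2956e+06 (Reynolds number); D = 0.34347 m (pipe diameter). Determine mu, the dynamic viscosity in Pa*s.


mu = rho * vel * D / Re
mu = 957.11 * 2.7491 * 0.34347 / 1.2956e+06
mu = 0.00069754 Pa*s
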